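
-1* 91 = -91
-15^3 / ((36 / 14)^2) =-6125 / 12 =-510.42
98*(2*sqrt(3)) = 196*sqrt(3) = 339.48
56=56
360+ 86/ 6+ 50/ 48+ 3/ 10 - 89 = 11467/ 40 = 286.68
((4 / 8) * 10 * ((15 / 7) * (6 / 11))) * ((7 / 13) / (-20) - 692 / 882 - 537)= -308327335 / 98098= -3143.05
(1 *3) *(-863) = -2589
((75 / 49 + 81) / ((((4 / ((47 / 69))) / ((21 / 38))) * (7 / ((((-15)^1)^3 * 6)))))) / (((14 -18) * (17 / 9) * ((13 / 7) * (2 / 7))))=4329986625 / 772616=5604.32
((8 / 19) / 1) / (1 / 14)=5.89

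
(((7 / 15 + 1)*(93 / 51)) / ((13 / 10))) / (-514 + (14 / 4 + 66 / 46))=-62744 / 15525471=-0.00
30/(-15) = -2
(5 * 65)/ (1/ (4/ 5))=260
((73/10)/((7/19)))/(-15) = -1387/1050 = -1.32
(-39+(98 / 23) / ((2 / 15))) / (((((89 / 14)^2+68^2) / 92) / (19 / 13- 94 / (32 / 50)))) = 240092748 / 11884925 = 20.20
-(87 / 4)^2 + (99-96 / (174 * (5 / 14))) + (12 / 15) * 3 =-865841 / 2320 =-373.21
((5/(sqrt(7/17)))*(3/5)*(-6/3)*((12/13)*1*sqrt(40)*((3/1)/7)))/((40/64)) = -3456*sqrt(1190)/3185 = -37.43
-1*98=-98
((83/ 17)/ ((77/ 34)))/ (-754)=-0.00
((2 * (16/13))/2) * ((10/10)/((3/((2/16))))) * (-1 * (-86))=172/39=4.41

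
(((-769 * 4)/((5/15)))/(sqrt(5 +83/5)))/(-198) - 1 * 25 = -25 +769 * sqrt(15)/297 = -14.97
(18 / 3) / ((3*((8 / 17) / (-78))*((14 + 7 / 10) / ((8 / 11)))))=-8840 / 539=-16.40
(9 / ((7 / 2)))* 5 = 90 / 7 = 12.86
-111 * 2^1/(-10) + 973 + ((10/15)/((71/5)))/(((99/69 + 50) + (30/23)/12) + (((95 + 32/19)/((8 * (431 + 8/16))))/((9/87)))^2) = 649544860912375568/652677117429605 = 995.20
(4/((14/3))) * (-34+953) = 5514/7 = 787.71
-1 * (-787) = 787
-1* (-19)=19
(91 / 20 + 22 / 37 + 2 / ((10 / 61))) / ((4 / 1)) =2567 / 592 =4.34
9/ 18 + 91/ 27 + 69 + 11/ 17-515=-405281/ 918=-441.48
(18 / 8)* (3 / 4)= 27 / 16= 1.69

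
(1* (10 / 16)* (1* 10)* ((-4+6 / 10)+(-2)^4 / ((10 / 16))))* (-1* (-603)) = 334665 / 4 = 83666.25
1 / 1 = 1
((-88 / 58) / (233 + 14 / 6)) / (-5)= 66 / 51185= 0.00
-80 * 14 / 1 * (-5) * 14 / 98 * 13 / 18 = 5200 / 9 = 577.78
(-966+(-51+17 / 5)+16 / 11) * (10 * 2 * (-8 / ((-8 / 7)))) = -1558704 / 11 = -141700.36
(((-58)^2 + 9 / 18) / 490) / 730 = 0.01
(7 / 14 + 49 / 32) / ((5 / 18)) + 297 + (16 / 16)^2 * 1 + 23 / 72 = 44011 / 144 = 305.63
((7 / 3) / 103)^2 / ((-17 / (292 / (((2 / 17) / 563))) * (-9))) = 4027702 / 859329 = 4.69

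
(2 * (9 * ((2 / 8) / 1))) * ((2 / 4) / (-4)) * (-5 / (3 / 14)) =105 / 8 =13.12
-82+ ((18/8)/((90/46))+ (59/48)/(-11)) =-80.96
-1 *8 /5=-8 /5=-1.60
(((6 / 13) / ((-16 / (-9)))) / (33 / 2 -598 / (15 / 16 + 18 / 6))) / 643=-1701 / 570317852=-0.00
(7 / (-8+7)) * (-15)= 105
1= 1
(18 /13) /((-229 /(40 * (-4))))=2880 /2977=0.97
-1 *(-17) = 17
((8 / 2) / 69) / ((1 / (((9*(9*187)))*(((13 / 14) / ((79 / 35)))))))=656370 / 1817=361.24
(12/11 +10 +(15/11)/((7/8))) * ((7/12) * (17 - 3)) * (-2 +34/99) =-559076/3267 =-171.13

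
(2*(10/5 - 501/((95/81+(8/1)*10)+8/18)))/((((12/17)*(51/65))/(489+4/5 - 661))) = 152225476/59499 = 2558.45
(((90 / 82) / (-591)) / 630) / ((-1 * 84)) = 1 / 28495656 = 0.00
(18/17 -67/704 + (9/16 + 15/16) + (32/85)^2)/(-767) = -13252021/3901268800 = -0.00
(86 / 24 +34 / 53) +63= 42755 / 636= 67.22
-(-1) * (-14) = -14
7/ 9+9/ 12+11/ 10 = 473/ 180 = 2.63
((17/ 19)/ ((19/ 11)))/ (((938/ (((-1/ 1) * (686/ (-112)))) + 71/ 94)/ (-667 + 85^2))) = 268978556/ 12185555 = 22.07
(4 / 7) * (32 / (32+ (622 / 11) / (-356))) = 250624 / 436415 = 0.57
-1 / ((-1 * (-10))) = -1 / 10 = -0.10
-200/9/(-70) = 20/63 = 0.32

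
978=978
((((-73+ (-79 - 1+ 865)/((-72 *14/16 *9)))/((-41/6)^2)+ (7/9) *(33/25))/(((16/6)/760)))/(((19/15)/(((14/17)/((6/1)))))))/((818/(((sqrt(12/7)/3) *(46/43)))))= -68973458 *sqrt(21)/31662773037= -0.01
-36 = -36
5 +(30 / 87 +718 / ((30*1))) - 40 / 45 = 37048 / 1305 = 28.39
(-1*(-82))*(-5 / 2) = -205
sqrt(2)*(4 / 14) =2*sqrt(2) / 7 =0.40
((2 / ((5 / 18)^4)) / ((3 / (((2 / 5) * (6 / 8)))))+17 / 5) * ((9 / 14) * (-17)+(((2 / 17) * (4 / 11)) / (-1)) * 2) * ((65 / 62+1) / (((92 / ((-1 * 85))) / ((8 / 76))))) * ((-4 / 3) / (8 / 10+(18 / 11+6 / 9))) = -84667212809 / 2427622400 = -34.88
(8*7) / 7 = 8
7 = 7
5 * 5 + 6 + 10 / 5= 33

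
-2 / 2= -1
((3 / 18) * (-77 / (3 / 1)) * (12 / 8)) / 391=-77 / 4692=-0.02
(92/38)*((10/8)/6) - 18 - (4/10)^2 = -100637/5700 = -17.66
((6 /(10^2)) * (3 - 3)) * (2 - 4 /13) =0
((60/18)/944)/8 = 5/11328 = 0.00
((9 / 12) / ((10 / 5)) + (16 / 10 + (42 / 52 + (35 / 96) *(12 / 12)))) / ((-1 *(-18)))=19639 / 112320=0.17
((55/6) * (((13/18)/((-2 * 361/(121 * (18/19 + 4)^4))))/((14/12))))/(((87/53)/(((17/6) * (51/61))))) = -12932621042937310/15729366899421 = -822.20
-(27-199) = 172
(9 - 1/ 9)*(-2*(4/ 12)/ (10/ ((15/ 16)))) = -0.56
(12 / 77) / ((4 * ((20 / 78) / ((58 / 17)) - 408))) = -3393 / 35524951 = -0.00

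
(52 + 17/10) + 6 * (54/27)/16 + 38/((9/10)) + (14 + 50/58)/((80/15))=2076701/20880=99.46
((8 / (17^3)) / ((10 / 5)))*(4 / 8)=2 / 4913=0.00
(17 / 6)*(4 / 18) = 0.63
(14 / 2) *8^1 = 56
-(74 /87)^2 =-5476 /7569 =-0.72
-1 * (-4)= 4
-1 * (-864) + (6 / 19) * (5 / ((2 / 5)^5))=309531 / 304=1018.19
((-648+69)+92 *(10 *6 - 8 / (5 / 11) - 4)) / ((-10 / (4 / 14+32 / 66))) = -438147 / 1925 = -227.61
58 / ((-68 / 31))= -899 / 34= -26.44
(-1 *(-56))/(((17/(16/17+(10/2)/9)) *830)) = 6412/1079415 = 0.01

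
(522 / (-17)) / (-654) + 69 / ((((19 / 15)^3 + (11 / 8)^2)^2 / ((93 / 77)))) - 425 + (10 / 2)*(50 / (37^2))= -58813666523258333608444 / 140247873583945601089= -419.36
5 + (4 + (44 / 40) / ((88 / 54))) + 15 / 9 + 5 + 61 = 77.34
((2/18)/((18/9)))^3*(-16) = -2/729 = -0.00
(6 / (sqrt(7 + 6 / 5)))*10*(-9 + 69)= 3600*sqrt(205) / 41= 1257.17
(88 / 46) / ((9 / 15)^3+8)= 5500 / 23621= 0.23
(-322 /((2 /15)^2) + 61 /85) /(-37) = 3079003 /6290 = 489.51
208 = 208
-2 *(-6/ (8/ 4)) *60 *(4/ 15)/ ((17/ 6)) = 576/ 17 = 33.88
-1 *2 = -2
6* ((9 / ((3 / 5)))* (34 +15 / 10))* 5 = 15975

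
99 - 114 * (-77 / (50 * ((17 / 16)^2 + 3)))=534237 / 3775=141.52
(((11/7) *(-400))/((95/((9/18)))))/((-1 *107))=440/14231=0.03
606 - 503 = 103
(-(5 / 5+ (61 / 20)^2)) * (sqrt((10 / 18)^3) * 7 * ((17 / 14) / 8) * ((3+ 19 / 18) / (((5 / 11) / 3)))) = -56255771 * sqrt(5) / 1036800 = -121.33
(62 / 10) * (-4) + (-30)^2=4376 / 5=875.20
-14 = -14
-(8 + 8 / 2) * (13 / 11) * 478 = -74568 / 11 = -6778.91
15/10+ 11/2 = 7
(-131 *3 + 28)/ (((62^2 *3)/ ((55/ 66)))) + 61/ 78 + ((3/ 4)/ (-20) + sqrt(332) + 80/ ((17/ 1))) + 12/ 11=10958548973/ 1682057520 + 2 *sqrt(83)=24.74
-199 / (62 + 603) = -199 / 665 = -0.30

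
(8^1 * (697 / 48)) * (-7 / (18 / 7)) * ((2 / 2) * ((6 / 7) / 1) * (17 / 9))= -82943 / 162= -511.99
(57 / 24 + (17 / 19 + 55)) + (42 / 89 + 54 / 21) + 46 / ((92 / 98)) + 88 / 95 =52669627 / 473480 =111.24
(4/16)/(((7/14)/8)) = 4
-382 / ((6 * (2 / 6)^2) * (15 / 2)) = -382 / 5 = -76.40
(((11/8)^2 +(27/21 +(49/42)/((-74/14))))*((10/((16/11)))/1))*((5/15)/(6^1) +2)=8083735/193536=41.77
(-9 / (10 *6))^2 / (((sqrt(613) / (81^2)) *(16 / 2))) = 59049 *sqrt(613) / 1961600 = 0.75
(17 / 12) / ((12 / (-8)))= -17 / 18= -0.94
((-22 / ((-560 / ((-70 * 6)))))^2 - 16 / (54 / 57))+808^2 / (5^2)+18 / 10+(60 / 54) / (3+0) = 71204647 / 2700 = 26372.09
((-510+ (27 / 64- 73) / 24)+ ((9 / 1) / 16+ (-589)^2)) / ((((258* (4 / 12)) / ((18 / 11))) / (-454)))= -362348873715 / 121088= -2992442.47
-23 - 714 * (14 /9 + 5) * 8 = -112405 /3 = -37468.33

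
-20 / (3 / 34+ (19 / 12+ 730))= -4080 / 149261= -0.03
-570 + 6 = -564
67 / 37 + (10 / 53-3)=-1.00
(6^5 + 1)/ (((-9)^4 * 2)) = 7777/ 13122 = 0.59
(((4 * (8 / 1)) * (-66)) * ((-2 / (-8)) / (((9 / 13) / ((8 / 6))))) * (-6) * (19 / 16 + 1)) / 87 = 40040 / 261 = 153.41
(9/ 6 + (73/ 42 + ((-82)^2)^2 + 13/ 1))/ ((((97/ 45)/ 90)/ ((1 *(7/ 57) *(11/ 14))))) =2349903691575/ 12901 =182148956.79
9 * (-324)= -2916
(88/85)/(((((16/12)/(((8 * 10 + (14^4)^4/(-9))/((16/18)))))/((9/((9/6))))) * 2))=-53904345110781917796/85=-634168766009199032.89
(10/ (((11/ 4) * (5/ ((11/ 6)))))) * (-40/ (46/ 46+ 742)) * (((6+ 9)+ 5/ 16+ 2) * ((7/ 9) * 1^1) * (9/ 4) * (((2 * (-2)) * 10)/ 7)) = 27700/ 2229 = 12.43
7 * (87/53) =609/53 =11.49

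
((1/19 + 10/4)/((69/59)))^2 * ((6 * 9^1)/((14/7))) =98258187/763876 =128.63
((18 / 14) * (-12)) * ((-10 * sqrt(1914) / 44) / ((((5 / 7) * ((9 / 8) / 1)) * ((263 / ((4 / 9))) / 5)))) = 320 * sqrt(1914) / 8679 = 1.61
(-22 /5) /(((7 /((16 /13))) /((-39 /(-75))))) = -0.40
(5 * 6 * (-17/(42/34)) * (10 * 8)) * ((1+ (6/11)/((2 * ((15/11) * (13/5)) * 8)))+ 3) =-12051300/91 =-132431.87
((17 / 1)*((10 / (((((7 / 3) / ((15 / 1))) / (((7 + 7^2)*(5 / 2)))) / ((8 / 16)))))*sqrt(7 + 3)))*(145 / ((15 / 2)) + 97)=8899500*sqrt(10)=28142690.04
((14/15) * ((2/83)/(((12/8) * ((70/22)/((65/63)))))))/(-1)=-1144/235305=-0.00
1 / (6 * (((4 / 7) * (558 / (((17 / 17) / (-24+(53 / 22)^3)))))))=-9317 / 178573950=-0.00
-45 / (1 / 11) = -495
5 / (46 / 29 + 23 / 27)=3915 / 1909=2.05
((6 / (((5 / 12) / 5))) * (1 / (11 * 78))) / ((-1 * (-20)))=3 / 715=0.00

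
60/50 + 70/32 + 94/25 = 2859/400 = 7.15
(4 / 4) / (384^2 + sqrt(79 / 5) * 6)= 20480 / 3019898801- sqrt(395) / 18119392806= 0.00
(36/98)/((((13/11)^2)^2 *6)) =43923/1399489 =0.03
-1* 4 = -4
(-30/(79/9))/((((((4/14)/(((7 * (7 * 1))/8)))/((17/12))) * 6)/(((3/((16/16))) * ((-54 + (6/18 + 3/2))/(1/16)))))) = 27376545/632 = 43317.32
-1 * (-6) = 6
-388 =-388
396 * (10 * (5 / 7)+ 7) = 39204 / 7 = 5600.57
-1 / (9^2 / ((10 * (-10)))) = 100 / 81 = 1.23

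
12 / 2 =6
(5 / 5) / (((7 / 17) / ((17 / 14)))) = 289 / 98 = 2.95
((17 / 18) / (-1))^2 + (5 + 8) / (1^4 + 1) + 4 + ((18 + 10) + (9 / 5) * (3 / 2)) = 42.09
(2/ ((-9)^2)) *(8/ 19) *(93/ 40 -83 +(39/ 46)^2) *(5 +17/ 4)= -62599301/ 8141310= -7.69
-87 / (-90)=29 / 30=0.97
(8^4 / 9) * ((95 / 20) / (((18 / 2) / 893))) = 17374208 / 81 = 214496.40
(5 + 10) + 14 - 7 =22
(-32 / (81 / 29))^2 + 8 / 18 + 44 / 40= 8713171 / 65610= 132.80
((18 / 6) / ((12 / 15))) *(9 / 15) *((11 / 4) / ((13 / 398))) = 19701 / 104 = 189.43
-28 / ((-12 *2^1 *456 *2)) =7 / 5472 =0.00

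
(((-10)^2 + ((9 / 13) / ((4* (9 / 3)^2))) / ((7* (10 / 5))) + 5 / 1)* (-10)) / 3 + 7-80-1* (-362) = -66617 / 1092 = -61.00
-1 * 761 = -761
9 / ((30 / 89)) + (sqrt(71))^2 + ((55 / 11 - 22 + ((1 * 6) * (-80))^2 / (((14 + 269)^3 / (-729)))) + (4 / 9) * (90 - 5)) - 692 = -1185025501379 / 2039866830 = -580.93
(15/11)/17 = 15/187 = 0.08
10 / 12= 5 / 6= 0.83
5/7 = 0.71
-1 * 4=-4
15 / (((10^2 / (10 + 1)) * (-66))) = -1 / 40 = -0.02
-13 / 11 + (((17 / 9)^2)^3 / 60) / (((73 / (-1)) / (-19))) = -0.98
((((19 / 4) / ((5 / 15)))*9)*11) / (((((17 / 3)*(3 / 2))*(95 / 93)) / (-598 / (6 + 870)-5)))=-22916223 / 24820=-923.30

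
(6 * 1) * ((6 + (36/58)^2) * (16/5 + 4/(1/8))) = 1134144/841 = 1348.57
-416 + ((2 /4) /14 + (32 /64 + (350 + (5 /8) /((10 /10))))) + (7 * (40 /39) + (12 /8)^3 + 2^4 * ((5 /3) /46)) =-449619 /8372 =-53.71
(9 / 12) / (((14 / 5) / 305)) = 4575 / 56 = 81.70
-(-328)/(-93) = -328/93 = -3.53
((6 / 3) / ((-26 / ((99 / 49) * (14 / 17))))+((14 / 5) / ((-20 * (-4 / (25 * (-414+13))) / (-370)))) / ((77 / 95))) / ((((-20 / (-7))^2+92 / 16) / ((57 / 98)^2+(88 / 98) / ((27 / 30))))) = 74061292599709 / 4815238428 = 15380.61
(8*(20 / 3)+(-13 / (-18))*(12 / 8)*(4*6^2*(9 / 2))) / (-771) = -2266 / 2313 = -0.98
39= 39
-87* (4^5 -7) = -88479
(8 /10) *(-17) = -68 /5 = -13.60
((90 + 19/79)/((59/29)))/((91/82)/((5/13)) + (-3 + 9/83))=-7035396230/983471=-7153.64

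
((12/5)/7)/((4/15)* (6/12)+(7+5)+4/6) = 3/112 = 0.03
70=70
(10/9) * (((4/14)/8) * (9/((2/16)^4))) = 10240/7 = 1462.86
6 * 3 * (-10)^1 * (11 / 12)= -165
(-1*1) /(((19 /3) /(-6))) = 18 /19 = 0.95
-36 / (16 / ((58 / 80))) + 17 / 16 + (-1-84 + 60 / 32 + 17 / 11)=-144581 / 1760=-82.15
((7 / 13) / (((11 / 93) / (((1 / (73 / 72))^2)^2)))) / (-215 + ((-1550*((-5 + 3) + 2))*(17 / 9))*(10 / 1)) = -17494880256 / 873103919545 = -0.02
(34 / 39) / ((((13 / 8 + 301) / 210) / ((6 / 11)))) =38080 / 115401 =0.33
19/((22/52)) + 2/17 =45.03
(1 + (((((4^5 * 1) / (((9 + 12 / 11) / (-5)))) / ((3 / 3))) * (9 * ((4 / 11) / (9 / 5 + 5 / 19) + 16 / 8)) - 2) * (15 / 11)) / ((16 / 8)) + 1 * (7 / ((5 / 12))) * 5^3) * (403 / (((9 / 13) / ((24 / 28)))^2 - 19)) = 25405695948256 / 247353029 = 102710.27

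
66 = 66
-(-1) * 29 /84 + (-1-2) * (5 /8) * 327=-102947 /168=-612.78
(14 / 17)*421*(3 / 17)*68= 70728 / 17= 4160.47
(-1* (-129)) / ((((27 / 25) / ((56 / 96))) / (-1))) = -7525 / 108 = -69.68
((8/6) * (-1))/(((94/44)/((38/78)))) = -0.30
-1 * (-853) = 853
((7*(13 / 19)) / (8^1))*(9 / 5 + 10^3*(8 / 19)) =3655561 / 14440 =253.16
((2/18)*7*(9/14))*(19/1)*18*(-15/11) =-2565/11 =-233.18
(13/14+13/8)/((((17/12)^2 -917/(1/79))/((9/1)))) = -23166/73020521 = -0.00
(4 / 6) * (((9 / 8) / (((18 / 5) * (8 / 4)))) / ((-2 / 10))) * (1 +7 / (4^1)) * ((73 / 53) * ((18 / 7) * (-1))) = 60225 / 11872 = 5.07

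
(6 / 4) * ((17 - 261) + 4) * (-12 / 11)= 4320 / 11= 392.73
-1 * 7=-7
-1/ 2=-0.50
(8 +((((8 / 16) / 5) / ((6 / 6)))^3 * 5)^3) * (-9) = -576000009 / 8000000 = -72.00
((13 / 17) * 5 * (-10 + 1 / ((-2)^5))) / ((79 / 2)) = -20865 / 21488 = -0.97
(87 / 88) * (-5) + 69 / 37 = -10023 / 3256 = -3.08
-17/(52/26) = -8.50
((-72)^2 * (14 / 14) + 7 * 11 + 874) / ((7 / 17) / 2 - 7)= -69530 / 77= -902.99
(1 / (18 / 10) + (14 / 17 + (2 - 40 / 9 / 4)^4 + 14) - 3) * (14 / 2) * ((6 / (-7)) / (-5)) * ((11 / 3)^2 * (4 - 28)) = -2807893088 / 557685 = -5034.91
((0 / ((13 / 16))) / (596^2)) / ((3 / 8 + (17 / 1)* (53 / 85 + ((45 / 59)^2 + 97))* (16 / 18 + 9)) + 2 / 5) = 0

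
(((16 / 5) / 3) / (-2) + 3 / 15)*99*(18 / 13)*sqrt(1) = -594 / 13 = -45.69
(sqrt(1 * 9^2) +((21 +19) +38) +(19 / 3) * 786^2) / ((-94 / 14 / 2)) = -54779130 / 47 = -1165513.40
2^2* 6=24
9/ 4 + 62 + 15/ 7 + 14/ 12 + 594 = 55571/ 84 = 661.56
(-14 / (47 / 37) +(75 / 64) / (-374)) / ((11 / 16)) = -12402373 / 773432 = -16.04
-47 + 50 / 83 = -3851 / 83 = -46.40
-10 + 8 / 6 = -26 / 3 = -8.67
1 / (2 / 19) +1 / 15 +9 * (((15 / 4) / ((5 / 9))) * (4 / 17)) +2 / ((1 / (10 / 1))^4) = 10212169 / 510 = 20023.86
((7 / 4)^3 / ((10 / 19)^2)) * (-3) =-371469 / 6400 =-58.04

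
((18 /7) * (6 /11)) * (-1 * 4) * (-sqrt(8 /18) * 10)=2880 /77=37.40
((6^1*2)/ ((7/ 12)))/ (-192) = -3/ 28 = -0.11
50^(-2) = 0.00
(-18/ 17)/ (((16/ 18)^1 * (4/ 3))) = -243/ 272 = -0.89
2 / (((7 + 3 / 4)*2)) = 4 / 31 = 0.13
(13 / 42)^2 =169 / 1764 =0.10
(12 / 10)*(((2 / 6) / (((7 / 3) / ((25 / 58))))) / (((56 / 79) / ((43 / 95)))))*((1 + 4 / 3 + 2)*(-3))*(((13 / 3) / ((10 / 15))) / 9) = -574093 / 1295952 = -0.44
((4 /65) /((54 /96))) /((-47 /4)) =-0.01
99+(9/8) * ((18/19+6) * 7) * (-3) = -65.13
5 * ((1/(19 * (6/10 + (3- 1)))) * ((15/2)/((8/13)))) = 375/304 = 1.23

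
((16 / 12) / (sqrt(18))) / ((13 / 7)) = 0.17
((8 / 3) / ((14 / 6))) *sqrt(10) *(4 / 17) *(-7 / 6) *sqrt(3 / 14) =-0.46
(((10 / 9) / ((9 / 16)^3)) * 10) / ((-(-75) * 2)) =8192 / 19683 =0.42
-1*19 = -19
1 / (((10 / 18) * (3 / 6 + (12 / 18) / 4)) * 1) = 27 / 10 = 2.70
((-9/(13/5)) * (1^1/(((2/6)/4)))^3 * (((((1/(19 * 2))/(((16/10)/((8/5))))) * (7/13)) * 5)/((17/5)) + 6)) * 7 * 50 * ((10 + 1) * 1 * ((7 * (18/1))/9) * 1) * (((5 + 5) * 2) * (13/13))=-38822958146.08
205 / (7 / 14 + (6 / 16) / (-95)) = 155800 / 377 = 413.26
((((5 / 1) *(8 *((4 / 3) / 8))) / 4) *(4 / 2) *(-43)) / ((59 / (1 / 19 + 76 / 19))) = -9.85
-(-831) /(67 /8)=99.22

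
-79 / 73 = -1.08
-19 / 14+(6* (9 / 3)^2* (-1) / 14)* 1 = -73 / 14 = -5.21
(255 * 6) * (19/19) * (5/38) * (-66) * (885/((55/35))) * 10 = -74829078.95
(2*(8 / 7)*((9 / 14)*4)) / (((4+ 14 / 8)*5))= 1152 / 5635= 0.20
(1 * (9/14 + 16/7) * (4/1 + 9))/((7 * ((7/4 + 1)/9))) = 9594/539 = 17.80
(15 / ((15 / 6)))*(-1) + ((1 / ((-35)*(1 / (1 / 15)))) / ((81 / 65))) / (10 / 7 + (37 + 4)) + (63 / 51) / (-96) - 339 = -67727799457 / 196305120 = -345.01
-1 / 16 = -0.06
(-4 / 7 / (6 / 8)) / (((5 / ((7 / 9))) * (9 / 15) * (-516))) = 4 / 10449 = 0.00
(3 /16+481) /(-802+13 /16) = -7699 /12819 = -0.60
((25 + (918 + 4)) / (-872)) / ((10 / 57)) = -53979 / 8720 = -6.19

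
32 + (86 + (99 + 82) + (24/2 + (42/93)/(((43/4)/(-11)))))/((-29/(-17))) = 195.28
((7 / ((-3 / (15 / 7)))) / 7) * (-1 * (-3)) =-15 / 7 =-2.14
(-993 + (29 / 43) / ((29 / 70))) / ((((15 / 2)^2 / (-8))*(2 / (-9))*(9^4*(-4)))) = 170516 / 7053075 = 0.02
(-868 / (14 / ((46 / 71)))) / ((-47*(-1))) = -2852 / 3337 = -0.85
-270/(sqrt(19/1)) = -270 * sqrt(19)/19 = -61.94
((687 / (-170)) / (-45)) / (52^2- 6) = 229 / 6879900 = 0.00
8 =8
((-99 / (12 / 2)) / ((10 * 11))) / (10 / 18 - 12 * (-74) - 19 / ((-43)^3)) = -2146689 / 12716353000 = -0.00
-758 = -758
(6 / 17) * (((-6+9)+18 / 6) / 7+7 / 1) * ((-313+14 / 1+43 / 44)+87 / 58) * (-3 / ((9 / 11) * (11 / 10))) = 326175 / 119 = 2740.97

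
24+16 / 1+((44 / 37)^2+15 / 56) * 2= 1662231 / 38332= 43.36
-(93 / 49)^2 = -3.60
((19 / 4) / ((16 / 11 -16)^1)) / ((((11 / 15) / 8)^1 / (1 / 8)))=-0.45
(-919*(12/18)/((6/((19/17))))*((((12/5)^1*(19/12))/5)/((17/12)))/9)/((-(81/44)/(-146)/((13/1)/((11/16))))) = -161197716992/15801075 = -10201.69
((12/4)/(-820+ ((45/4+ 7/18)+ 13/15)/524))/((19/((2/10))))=-56592/1469462831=-0.00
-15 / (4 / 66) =-247.50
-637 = -637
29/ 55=0.53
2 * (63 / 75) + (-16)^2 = 6442 / 25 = 257.68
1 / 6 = 0.17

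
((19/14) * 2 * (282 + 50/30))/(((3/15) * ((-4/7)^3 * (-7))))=565915/192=2947.47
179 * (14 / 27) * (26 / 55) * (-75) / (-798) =4.12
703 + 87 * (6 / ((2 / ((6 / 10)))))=4298 / 5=859.60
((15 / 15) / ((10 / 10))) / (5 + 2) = 1 / 7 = 0.14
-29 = -29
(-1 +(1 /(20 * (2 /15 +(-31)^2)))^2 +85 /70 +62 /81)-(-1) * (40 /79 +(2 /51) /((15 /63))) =1.65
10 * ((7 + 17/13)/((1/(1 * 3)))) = 3240/13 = 249.23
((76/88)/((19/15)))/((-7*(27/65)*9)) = -0.03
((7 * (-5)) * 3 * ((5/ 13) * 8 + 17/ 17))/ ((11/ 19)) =-739.41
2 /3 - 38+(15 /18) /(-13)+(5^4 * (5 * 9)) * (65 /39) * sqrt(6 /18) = -2917 /78+15625 * sqrt(3) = 27025.90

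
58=58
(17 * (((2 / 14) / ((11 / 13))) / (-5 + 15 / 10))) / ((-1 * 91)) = 34 / 3773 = 0.01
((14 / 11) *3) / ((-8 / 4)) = -21 / 11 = -1.91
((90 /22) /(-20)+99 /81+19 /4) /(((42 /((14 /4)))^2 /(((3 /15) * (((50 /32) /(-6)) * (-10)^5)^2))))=697021484375 /128304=5432577.97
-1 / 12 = -0.08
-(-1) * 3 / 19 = 0.16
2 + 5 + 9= 16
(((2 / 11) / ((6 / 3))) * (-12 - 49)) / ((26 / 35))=-2135 / 286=-7.47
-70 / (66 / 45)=-525 / 11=-47.73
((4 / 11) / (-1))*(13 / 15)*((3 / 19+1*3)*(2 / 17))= -416 / 3553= -0.12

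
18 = 18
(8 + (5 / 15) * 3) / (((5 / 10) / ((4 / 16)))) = 9 / 2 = 4.50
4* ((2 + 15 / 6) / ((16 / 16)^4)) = 18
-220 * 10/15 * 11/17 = -4840/51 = -94.90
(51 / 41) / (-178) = -51 / 7298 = -0.01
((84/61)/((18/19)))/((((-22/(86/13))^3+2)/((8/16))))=-10574431/506030319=-0.02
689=689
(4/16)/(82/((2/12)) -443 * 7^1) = -1/10436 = -0.00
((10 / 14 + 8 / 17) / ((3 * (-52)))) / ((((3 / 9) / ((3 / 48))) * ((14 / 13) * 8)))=-141 / 852992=-0.00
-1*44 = -44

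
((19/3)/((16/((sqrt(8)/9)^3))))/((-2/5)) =-95 * sqrt(2)/4374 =-0.03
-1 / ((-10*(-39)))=-1 / 390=-0.00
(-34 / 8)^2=289 / 16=18.06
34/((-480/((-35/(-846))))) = -119/40608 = -0.00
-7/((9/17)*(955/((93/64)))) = -3689/183360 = -0.02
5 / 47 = 0.11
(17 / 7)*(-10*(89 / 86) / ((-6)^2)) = -7565 / 10836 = -0.70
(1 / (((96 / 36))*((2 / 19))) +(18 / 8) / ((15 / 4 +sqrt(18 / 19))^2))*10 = 59013525 / 1569992 -30400*sqrt(38) / 196249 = 36.63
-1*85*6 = -510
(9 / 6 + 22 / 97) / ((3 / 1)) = 335 / 582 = 0.58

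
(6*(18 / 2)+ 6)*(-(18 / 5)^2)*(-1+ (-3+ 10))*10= -46656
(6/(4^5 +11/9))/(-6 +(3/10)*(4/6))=-270/267583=-0.00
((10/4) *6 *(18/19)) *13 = 3510/19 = 184.74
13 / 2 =6.50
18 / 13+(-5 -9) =-164 / 13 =-12.62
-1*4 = -4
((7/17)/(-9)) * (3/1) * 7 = -49/51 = -0.96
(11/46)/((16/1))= 11/736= 0.01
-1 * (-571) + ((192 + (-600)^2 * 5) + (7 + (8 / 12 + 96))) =5402600 / 3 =1800866.67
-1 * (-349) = 349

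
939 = 939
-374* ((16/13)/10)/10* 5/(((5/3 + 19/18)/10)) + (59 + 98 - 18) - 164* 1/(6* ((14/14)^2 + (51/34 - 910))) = 188975183/3468465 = 54.48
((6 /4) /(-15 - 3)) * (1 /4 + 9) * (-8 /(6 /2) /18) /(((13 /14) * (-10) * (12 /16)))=-0.02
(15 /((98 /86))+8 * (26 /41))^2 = 1342269769 /4036081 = 332.57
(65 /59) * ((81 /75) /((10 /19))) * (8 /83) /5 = 26676 /612125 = 0.04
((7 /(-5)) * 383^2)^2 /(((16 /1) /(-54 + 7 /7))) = -139703425216.09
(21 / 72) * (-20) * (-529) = 18515 / 6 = 3085.83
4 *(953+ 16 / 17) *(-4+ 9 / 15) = -64868 / 5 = -12973.60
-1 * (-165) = 165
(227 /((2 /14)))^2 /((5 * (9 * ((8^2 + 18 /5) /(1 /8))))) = 2524921 /24336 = 103.75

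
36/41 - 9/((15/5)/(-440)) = 54156/41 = 1320.88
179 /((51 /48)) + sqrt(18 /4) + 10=3 * sqrt(2) /2 + 3034 /17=180.59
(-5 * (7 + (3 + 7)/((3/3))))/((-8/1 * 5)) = 17/8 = 2.12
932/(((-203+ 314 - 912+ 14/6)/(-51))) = 59.51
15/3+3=8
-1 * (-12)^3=1728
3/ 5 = 0.60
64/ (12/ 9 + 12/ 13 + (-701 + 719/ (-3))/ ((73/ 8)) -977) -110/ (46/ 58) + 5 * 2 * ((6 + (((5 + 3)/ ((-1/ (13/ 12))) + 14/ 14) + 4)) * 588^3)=111597176524643522/ 23525803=4743607541.24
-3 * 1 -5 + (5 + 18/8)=-3/4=-0.75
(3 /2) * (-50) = -75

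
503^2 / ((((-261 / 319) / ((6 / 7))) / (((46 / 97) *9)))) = -768135324 / 679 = -1131274.41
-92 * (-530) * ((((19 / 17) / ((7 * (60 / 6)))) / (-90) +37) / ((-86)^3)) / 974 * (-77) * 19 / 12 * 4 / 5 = 1009576201051 / 3554487646200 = 0.28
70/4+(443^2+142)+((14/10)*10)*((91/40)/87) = 196408.87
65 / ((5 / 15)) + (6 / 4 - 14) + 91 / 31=11497 / 62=185.44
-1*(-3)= 3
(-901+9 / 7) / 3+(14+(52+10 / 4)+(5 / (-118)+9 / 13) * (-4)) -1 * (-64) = -170.00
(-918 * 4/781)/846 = -204/36707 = -0.01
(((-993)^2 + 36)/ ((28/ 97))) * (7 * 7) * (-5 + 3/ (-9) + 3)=-1562287335/ 4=-390571833.75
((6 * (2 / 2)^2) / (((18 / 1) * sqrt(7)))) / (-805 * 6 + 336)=-sqrt(7) / 94374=-0.00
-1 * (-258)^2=-66564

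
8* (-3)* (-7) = 168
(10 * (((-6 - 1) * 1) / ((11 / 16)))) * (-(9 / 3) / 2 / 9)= 560 / 33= 16.97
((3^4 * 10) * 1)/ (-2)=-405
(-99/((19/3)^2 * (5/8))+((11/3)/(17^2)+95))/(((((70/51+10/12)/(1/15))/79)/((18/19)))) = 45032750464/218630625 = 205.98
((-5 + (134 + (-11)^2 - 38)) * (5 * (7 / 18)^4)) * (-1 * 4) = -636265 / 6561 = -96.98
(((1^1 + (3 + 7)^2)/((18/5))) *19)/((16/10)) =333.16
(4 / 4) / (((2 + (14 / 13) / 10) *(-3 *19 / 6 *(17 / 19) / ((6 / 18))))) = -130 / 6987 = -0.02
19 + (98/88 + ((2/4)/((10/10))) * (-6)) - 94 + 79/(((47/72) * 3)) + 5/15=-224663/6204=-36.21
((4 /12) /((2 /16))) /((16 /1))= 0.17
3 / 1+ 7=10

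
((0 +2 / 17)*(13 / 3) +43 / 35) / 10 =3103 / 17850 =0.17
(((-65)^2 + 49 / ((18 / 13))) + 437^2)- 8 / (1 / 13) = 3512257 / 18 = 195125.39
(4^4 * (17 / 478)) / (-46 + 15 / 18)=-13056 / 64769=-0.20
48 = 48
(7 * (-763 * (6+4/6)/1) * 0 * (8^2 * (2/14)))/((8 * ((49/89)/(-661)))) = 0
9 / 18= 1 / 2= 0.50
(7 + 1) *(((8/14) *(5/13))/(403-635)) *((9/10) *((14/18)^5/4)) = -2401/4946994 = -0.00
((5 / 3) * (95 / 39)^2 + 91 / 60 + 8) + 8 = 2501071 / 91260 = 27.41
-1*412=-412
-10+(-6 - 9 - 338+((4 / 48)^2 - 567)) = -133919 / 144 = -929.99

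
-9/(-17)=9/17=0.53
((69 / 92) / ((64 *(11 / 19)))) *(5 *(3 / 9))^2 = 475 / 8448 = 0.06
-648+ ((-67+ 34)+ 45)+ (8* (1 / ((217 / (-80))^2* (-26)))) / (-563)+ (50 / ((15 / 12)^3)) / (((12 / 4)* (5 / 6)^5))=-3310558498094084 / 5385068609375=-614.77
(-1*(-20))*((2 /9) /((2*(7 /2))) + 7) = 8860 /63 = 140.63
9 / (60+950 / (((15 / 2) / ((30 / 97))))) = 873 / 9620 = 0.09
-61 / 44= -1.39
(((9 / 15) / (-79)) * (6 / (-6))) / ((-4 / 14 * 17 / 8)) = -84 / 6715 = -0.01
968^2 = 937024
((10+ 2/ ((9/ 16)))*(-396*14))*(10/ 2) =-375760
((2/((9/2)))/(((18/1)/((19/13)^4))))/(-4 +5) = 260642/2313441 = 0.11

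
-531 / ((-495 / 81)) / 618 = 0.14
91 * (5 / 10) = 91 / 2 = 45.50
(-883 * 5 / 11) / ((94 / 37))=-163355 / 1034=-157.98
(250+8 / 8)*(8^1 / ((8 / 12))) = 3012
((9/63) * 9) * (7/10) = 9/10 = 0.90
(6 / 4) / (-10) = -3 / 20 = -0.15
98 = 98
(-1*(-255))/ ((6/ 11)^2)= 10285/ 12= 857.08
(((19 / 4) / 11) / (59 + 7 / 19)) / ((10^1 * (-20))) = -361 / 9926400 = -0.00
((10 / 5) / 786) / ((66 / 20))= 10 / 12969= 0.00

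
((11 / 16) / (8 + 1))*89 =979 / 144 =6.80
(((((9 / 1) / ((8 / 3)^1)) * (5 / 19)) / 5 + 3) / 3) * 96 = 1932 / 19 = 101.68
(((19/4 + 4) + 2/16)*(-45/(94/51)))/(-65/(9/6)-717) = 488835/1715312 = 0.28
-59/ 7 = -8.43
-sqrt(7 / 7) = -1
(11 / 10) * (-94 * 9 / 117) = -517 / 65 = -7.95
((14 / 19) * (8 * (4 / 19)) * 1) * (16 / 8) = 896 / 361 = 2.48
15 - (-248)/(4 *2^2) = 61/2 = 30.50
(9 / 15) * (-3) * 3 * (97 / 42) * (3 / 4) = -2619 / 280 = -9.35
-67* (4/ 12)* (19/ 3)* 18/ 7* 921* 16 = -37517856/ 7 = -5359693.71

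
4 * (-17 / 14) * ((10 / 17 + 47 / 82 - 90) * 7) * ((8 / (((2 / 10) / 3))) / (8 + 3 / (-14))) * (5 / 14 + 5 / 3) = 421059400 / 4469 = 94217.81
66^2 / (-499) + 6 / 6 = -3857 / 499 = -7.73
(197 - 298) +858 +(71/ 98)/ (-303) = 22478287/ 29694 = 757.00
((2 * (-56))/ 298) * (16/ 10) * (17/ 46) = -3808/ 17135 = -0.22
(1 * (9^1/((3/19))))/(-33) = -19/11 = -1.73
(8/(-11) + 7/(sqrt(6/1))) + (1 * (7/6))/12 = -499/792 + 7 * sqrt(6)/6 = 2.23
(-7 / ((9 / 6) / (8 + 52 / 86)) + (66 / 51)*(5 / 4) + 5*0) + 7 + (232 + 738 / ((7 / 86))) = 9267.32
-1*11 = -11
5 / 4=1.25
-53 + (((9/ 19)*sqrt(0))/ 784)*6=-53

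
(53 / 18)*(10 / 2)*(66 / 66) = 14.72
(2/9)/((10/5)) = 1/9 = 0.11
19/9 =2.11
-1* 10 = -10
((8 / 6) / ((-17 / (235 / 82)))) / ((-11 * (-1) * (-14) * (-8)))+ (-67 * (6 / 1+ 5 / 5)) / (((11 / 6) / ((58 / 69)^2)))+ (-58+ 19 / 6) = -53508457285 / 227127208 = -235.59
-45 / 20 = -9 / 4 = -2.25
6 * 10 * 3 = 180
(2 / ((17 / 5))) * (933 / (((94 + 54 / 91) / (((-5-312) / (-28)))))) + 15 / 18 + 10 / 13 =768046135 / 11414208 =67.29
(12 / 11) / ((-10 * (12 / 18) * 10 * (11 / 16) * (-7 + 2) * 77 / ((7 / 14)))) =36 / 1164625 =0.00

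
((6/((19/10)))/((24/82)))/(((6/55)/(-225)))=-845625/38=-22253.29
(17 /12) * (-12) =-17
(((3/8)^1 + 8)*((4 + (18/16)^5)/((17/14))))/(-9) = -89166749/20054016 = -4.45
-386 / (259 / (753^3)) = -164805701922 / 259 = -636315451.44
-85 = -85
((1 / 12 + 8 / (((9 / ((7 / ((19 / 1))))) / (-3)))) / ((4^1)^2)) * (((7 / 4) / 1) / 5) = -287 / 14592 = -0.02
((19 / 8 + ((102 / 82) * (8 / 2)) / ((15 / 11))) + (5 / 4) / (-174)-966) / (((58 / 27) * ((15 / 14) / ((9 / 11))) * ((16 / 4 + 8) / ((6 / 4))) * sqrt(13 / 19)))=-404490807 * sqrt(247) / 123269575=-51.57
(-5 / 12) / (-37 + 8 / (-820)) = 1025 / 91044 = 0.01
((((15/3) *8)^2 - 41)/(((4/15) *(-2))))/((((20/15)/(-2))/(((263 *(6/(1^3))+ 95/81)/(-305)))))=-199416367/8784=-22702.23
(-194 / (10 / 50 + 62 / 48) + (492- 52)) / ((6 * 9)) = 27740 / 4833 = 5.74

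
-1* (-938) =938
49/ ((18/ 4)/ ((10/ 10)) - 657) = -98/ 1305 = -0.08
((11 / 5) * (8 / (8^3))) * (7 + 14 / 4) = 231 / 640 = 0.36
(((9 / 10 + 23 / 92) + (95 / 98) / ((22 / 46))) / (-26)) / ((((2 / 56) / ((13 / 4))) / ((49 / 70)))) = -7.78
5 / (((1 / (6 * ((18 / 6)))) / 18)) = 1620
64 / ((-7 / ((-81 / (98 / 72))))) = 186624 / 343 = 544.09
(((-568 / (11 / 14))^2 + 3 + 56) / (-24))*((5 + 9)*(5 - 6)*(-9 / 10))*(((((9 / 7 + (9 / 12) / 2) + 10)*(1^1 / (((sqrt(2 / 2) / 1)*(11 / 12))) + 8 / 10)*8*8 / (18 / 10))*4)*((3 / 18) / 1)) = -143412734.85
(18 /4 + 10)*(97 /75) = 2813 /150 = 18.75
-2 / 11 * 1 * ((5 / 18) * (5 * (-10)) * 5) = 1250 / 99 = 12.63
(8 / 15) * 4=2.13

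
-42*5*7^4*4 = -2016840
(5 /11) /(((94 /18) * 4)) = 0.02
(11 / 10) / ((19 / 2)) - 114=-113.88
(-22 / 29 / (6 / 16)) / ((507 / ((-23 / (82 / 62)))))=125488 / 1808469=0.07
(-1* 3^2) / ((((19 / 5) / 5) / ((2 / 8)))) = -225 / 76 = -2.96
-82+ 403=321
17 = 17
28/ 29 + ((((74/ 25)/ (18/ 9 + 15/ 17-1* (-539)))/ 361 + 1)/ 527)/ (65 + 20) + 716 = 716.97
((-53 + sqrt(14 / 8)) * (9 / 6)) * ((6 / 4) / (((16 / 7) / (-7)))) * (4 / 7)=3339 / 16 - 63 * sqrt(7) / 32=203.48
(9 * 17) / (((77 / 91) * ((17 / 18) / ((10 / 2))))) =957.27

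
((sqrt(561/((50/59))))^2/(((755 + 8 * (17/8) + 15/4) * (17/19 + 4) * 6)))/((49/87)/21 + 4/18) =628881/5390125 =0.12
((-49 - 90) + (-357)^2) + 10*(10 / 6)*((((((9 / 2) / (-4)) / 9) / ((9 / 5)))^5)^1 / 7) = 2586510819086035 / 20316635136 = 127310.00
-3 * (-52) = 156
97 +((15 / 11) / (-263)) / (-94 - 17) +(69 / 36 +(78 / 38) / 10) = 12095531659 / 122026740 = 99.12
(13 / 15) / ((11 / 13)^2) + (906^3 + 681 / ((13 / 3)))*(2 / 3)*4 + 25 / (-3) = 46792192734776 / 23595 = 1983140187.95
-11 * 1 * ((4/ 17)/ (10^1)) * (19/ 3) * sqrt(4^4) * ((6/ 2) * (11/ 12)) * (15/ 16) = -2299/ 34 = -67.62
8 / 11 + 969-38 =931.73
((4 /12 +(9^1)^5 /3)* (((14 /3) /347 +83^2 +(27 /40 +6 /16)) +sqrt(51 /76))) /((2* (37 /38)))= 29525* sqrt(969) /111 +16094498520595 /231102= 69650682.55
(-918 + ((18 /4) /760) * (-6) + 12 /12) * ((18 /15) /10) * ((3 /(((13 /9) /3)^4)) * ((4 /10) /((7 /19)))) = -3333475895643 /499817500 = -6669.39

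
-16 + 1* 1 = -15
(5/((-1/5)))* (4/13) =-100/13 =-7.69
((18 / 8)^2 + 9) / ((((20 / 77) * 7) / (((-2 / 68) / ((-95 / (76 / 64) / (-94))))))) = -4653 / 17408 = -0.27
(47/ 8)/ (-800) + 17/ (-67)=-111949/ 428800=-0.26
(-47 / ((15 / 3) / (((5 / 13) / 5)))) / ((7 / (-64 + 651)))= -27589 / 455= -60.64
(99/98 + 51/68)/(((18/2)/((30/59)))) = 0.10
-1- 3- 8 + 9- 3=-6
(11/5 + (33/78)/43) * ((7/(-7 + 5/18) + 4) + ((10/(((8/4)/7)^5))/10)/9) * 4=2399571373/4427280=542.00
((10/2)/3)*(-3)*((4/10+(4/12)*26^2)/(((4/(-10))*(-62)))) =-8465/186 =-45.51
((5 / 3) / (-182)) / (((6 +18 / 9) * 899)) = -5 / 3926832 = -0.00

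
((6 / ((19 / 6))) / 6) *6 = 36 / 19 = 1.89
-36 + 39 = 3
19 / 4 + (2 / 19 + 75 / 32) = 4377 / 608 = 7.20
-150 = -150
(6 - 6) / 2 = 0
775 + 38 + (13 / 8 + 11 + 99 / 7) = 47027 / 56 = 839.77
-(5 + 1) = -6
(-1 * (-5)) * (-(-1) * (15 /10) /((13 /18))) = 135 /13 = 10.38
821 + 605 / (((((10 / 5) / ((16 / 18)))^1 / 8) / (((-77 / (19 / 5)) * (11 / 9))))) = -80726081 / 1539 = -52453.59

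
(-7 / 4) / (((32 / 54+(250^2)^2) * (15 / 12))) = -27 / 75334821440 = -0.00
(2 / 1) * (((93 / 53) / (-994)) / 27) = -31 / 237069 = -0.00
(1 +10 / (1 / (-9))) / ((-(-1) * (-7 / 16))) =1424 / 7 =203.43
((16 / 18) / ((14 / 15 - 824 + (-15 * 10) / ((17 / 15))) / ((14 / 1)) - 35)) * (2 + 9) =-52360 / 552873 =-0.09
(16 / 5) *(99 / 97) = 1584 / 485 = 3.27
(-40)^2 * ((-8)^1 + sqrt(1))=-11200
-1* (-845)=845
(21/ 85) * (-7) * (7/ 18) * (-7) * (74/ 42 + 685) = 2473373/ 765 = 3233.17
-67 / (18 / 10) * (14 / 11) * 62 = -290780 / 99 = -2937.17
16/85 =0.19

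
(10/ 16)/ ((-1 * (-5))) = 1/ 8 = 0.12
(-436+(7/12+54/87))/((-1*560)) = 151309/194880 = 0.78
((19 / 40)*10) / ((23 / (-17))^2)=5491 / 2116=2.59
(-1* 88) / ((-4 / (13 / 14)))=20.43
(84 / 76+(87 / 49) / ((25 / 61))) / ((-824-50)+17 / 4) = -506232 / 80973725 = -0.01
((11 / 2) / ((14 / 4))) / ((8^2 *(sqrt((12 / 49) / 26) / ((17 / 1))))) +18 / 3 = 187 *sqrt(78) / 384 +6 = 10.30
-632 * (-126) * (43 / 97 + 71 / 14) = 42597432 / 97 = 439148.78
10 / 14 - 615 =-614.29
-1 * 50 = -50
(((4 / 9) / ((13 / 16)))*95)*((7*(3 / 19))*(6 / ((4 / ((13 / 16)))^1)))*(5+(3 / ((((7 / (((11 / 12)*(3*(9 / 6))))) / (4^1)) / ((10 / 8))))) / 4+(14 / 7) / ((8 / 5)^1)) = 9475 / 16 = 592.19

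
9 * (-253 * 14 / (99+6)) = -1518 / 5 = -303.60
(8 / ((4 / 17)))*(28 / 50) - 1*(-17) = 901 / 25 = 36.04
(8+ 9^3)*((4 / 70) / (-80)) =-737 / 1400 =-0.53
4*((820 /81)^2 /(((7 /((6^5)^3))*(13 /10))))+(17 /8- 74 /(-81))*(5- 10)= 1248997071125632105 /58968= 21180929845435.36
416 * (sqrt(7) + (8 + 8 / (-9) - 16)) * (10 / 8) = -41600 / 9 + 520 * sqrt(7) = -3246.43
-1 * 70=-70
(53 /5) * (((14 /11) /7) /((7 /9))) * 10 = 1908 /77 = 24.78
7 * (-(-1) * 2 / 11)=14 / 11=1.27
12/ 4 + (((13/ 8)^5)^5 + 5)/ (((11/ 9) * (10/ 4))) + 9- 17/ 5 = 61138.77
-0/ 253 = 0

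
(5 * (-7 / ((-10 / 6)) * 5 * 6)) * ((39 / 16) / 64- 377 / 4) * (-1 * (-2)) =-30388995 / 256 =-118707.01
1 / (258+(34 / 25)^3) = 15625 / 4070554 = 0.00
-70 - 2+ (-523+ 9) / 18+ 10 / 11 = -9865 / 99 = -99.65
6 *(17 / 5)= 102 / 5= 20.40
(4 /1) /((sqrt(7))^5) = 4 *sqrt(7) /343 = 0.03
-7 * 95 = -665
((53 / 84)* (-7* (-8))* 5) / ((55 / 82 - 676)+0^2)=-43460 / 166131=-0.26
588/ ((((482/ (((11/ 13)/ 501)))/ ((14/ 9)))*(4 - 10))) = -7546/ 14126697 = -0.00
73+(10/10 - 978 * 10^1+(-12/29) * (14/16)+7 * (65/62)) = -8719422/899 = -9699.02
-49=-49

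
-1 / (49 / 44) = -44 / 49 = -0.90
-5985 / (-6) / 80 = 399 / 32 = 12.47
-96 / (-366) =0.26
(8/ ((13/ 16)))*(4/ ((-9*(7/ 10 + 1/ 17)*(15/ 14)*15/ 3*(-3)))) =243712/ 679185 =0.36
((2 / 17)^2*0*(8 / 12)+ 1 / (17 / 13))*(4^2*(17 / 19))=208 / 19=10.95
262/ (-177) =-262/ 177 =-1.48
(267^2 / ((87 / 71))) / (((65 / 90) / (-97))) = -2945804058 / 377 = -7813803.87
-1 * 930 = -930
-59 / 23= -2.57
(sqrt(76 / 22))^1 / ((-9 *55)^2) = 0.00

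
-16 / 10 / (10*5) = -4 / 125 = -0.03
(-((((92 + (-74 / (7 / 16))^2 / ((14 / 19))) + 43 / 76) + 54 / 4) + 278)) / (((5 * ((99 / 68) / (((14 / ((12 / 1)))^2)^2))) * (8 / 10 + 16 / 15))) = -17376581603 / 3250368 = -5346.04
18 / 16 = 9 / 8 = 1.12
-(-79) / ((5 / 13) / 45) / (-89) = -9243 / 89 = -103.85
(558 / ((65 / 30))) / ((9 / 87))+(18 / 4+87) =67107 / 26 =2581.04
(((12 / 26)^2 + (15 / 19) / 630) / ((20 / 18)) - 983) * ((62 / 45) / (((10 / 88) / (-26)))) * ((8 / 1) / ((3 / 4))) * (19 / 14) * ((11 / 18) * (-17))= -901535048414176 / 19348875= -46593667.51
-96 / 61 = -1.57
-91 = -91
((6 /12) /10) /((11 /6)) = 3 /110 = 0.03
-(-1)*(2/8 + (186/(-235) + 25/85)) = -3953/15980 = -0.25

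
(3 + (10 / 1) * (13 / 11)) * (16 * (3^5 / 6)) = 105624 / 11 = 9602.18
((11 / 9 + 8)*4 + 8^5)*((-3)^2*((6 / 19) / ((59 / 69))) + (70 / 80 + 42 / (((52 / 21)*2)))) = 109110151207 / 262314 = 415952.45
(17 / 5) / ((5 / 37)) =629 / 25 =25.16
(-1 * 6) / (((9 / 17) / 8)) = -272 / 3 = -90.67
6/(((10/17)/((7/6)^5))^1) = 285719/12960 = 22.05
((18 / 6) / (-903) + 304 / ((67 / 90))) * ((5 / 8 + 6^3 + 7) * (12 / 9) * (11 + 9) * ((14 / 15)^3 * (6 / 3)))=23101248629536 / 5834025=3959744.54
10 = 10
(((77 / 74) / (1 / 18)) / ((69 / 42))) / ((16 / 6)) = 14553 / 3404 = 4.28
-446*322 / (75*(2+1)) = -143612 / 225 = -638.28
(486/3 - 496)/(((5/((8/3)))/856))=-2287232/15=-152482.13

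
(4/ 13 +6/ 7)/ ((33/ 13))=106/ 231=0.46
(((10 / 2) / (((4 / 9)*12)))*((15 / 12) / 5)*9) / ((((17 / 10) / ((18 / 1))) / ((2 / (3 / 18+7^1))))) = 18225 / 2924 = 6.23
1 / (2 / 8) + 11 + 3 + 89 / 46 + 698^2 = 22412301 / 46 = 487223.93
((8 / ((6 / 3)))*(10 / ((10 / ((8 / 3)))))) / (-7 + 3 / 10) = -320 / 201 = -1.59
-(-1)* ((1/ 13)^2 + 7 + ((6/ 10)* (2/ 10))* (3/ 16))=7.03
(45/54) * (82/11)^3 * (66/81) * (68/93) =205.67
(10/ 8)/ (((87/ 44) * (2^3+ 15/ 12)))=220/ 3219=0.07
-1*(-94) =94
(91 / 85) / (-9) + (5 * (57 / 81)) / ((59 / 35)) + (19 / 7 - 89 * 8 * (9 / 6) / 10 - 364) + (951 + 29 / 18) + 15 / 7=926293661 / 1895670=488.64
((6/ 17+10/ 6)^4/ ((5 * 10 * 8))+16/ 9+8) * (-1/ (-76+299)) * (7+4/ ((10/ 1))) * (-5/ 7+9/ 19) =1966328272394/ 25081137057375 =0.08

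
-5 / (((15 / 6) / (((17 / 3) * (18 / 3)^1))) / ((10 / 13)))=-680 / 13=-52.31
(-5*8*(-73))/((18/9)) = 1460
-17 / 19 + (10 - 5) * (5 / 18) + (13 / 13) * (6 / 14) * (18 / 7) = 26749 / 16758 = 1.60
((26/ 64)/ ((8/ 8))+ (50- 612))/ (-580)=17971/ 18560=0.97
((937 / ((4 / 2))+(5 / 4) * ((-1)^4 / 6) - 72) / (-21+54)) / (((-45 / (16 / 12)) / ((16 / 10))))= -38084 / 66825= -0.57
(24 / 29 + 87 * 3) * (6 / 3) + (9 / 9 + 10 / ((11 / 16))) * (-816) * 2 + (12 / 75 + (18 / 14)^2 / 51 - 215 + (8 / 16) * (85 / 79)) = -26304354318761 / 1049621650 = -25060.80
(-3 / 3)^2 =1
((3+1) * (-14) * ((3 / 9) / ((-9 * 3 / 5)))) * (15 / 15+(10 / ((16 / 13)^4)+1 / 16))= 2072245 / 110592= 18.74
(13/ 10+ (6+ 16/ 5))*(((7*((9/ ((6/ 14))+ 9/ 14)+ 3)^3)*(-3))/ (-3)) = 123190875/ 112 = 1099918.53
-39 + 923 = 884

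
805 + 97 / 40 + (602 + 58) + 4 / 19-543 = 702723 / 760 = 924.64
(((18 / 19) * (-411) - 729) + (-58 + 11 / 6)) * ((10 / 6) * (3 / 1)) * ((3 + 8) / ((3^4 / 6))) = -7364335 / 1539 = -4785.14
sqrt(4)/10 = 1/5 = 0.20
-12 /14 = -6 /7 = -0.86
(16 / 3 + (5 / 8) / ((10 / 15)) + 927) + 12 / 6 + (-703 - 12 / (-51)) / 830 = 316433387 / 338640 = 934.42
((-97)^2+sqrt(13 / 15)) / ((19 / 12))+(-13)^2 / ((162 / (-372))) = 4 * sqrt(195) / 95+2849434 / 513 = 5555.04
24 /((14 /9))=108 /7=15.43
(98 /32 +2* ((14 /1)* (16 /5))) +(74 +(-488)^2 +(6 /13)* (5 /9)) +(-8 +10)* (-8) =743480147 /3120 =238294.92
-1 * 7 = -7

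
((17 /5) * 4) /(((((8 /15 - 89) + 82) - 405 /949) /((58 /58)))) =-48399 /24532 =-1.97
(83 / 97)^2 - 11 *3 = -303608 / 9409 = -32.27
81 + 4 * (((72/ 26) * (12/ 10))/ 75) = 131913/ 1625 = 81.18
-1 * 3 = -3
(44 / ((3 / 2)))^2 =7744 / 9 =860.44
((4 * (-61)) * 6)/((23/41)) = -2609.74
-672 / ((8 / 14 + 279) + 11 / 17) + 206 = 3394654 / 16673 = 203.60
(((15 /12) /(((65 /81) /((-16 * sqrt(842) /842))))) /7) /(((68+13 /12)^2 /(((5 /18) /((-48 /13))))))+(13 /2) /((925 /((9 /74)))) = 135 * sqrt(842) /2025299227+117 /136900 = 0.00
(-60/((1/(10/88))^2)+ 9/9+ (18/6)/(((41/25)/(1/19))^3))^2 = 2657419372444881649801/52349853339913507532176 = 0.05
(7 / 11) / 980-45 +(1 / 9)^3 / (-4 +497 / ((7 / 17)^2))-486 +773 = 5567086055239 / 23004426060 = 242.00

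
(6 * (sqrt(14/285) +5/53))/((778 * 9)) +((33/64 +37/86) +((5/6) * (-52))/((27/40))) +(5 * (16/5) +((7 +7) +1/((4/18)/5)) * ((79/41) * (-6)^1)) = -88415001239189/188426844864 +sqrt(3990)/332595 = -469.23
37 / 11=3.36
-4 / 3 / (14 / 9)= -6 / 7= -0.86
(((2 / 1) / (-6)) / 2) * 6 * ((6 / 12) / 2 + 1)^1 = -5 / 4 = -1.25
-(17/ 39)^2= -289/ 1521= -0.19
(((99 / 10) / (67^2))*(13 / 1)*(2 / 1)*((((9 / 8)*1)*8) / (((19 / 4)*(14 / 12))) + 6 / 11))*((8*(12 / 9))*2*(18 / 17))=142601472 / 50748145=2.81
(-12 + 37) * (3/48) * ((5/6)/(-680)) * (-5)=125/13056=0.01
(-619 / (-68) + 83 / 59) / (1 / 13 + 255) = 548145 / 13303792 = 0.04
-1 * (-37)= 37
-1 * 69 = -69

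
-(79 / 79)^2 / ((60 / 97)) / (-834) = 97 / 50040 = 0.00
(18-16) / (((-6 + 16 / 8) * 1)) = -1 / 2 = -0.50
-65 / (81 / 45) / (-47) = 325 / 423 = 0.77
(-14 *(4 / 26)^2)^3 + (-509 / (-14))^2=1250500081793 / 946054564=1321.81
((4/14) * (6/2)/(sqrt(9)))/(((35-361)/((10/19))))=-10/21679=-0.00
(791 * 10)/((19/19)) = 7910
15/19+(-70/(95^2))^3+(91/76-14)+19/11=-2661497033361/258752345500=-10.29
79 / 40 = 1.98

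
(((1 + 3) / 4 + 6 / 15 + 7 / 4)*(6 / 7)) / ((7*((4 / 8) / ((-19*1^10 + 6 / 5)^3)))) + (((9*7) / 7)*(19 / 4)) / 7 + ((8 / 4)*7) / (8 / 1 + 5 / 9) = -836012547 / 192500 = -4342.92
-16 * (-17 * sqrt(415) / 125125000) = 34 * sqrt(415) / 15640625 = 0.00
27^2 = 729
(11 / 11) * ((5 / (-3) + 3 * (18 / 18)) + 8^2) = 196 / 3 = 65.33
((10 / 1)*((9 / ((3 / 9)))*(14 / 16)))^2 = 893025 / 16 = 55814.06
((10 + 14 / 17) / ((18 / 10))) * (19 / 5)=3496 / 153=22.85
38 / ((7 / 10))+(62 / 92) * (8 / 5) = 44568 / 805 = 55.36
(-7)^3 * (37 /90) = -12691 /90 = -141.01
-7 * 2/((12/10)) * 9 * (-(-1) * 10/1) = -1050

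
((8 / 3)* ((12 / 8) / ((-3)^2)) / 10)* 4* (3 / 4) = 2 / 15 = 0.13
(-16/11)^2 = 256/121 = 2.12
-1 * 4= -4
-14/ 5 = -2.80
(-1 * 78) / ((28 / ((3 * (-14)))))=117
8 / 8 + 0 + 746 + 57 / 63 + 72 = 17218 / 21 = 819.90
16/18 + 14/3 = 50/9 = 5.56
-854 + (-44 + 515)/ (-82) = -70499/ 82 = -859.74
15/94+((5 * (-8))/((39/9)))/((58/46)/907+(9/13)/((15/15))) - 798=-7172098851/8841922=-811.15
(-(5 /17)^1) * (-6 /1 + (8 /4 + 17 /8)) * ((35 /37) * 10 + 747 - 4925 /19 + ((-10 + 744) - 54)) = 31035225 /47804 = 649.22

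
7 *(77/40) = 13.48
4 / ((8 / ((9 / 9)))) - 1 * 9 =-17 / 2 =-8.50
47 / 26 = 1.81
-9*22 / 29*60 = -11880 / 29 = -409.66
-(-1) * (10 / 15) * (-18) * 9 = -108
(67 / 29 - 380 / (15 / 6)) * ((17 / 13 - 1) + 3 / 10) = -342939 / 3770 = -90.97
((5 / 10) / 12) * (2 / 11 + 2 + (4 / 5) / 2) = 71 / 660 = 0.11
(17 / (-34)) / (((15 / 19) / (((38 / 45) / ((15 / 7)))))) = -2527 / 10125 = -0.25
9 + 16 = 25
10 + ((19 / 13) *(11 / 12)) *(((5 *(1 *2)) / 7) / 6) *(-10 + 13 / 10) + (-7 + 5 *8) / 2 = 51815 / 2184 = 23.72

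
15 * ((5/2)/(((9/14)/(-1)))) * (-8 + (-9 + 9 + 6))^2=-700/3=-233.33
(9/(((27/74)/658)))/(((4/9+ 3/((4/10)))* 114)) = 48692/2717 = 17.92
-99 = -99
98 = 98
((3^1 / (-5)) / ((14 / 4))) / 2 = -3 / 35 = -0.09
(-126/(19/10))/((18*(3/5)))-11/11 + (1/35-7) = -28153/1995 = -14.11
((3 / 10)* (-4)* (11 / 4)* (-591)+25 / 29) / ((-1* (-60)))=32.52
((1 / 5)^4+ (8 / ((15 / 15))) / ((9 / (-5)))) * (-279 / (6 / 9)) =2324163 / 1250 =1859.33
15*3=45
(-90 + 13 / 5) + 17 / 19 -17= -9833 / 95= -103.51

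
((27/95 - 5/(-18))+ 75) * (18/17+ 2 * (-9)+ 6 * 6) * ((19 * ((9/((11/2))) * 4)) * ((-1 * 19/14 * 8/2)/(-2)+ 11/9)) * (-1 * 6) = -27686299392/6545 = -4230145.06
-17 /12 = -1.42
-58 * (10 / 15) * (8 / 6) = -464 / 9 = -51.56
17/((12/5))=7.08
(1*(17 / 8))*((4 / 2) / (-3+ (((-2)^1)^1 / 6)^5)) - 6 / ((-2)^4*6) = -8627 / 5840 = -1.48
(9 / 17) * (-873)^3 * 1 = -5988047553 / 17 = -352238091.35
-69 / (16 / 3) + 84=1137 / 16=71.06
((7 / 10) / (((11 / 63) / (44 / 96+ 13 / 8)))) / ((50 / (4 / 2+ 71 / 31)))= 19551 / 27280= 0.72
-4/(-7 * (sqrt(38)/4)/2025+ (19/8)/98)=-211.56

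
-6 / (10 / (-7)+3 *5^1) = -42 / 95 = -0.44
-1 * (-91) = 91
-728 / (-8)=91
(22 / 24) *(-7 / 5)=-77 / 60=-1.28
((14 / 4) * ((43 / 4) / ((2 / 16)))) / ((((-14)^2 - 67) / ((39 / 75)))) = 91 / 75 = 1.21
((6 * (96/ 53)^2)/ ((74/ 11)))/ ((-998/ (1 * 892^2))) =-120991850496/ 51862567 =-2332.93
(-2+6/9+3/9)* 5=-5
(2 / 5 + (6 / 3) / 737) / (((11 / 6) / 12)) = 106848 / 40535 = 2.64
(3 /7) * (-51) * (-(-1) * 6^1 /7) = -18.73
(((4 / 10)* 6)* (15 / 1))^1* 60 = 2160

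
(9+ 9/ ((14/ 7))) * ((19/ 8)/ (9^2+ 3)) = 171/ 448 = 0.38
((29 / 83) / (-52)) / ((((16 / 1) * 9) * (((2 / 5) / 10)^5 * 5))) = -56640625 / 621504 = -91.13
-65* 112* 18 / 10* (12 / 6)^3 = -104832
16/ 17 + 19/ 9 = 467/ 153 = 3.05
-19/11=-1.73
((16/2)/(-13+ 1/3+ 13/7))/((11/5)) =-840/2497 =-0.34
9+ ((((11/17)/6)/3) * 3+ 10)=1949/102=19.11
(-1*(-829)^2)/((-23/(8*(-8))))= -43983424/23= -1912322.78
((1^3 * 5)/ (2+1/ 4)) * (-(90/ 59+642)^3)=-121629983784960/ 205379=-592222105.40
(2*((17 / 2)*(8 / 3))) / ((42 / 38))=2584 / 63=41.02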